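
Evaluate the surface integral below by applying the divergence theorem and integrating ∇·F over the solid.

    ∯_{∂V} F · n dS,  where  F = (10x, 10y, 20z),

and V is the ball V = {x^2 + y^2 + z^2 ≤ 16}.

By the divergence theorem,

    ∯_{∂V} F · n dS = ∭_V (∇ · F) dV.

Compute the divergence:
    ∇ · F = ∂F_x/∂x + ∂F_y/∂y + ∂F_z/∂z = 10 + 10 + 20 = 40.

In spherical coordinates, x = ρ sin(φ) cos(θ), y = ρ sin(φ) sin(θ), z = ρ cos(φ), dV = ρ^2 sin(φ) dρ dφ dθ, with 0 ≤ ρ ≤ 4, 0 ≤ φ ≤ π, 0 ≤ θ ≤ 2π.

The integrand, after substitution and multiplying by the volume element, becomes (40) · ρ^2 sin(φ), so

    ∭_V (∇·F) dV = ∫_0^{2π} ∫_0^{π} ∫_0^{4} (40) · ρ^2 sin(φ) dρ dφ dθ.

Inner (ρ from 0 to 4): 2560sin(φ)/3.
Middle (φ from 0 to π): 5120/3.
Outer (θ from 0 to 2π): 10240π/3.

Therefore ∯_{∂V} F · n dS = 10240π/3.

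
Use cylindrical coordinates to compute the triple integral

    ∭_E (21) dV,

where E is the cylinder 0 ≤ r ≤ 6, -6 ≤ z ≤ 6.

In cylindrical coordinates, x = r cos(θ), y = r sin(θ), z = z, and dV = r dr dθ dz.

The integrand becomes 21, so

    ∭_E (21) dV = ∫_{0}^{2π} ∫_{0}^{6} ∫_{-6}^{6} (21) · r dz dr dθ.

Inner (z): 252r.
Middle (r from 0 to 6): 4536.
Outer (θ): 9072π.

Therefore the triple integral equals 9072π.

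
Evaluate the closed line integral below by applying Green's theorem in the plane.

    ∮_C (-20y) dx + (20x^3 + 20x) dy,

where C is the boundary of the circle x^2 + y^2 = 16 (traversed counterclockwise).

Green's theorem converts the closed line integral into a double integral over the enclosed region D:

    ∮_C P dx + Q dy = ∬_D (∂Q/∂x - ∂P/∂y) dA.

Here P = -20y, Q = 20x^3 + 20x, so

    ∂Q/∂x = 60x^2 + 20,    ∂P/∂y = -20,
    ∂Q/∂x - ∂P/∂y = 60x^2 + 40.

D is the region x^2 + y^2 ≤ 16. Evaluating the double integral:

In polar coordinates (x = r cos θ, y = r sin θ, dA = r dr dθ) the integrand becomes 60r^2cos(θ)^2 + 40, so

    ∬_D (60x^2 + 40) dA = ∫_0^{2π} ∫_0^{4} (60r^2cos(θ)^2 + 40) · r dr dθ.

Inner (r from 0 to 4): 3840cos(θ)^2 + 320.
Outer (θ from 0 to 2π): 4480π.

Therefore ∮_C P dx + Q dy = 4480π.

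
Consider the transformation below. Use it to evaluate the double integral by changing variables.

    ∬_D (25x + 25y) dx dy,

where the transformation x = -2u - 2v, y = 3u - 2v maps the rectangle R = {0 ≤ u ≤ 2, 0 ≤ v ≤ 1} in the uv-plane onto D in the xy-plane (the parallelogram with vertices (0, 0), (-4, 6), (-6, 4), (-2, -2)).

Compute the Jacobian determinant of (x, y) with respect to (u, v):

    ∂(x,y)/∂(u,v) = | -2  -2 | = (-2)(-2) - (-2)(3) = 10.
                   | 3  -2 |

Its absolute value is |J| = 10 (the area scaling factor).

Substituting x = -2u - 2v, y = 3u - 2v into the integrand,

    25x + 25y → 25u - 100v,

so the integral becomes

    ∬_R (25u - 100v) · |J| du dv = ∫_0^2 ∫_0^1 (250u - 1000v) dv du.

Inner (v): 250u - 500.
Outer (u): -500.

Therefore ∬_D (25x + 25y) dx dy = -500.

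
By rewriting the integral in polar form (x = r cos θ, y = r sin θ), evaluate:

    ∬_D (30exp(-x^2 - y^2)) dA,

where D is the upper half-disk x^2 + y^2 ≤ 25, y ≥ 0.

The region D is 0 ≤ r ≤ 5, 0 ≤ θ ≤ π in polar coordinates, where x = r cos(θ), y = r sin(θ), and dA = r dr dθ.

Under the substitution, the integrand becomes 30exp(-r^2), so

    ∬_D (30exp(-x^2 - y^2)) dA = ∫_{0}^{π} ∫_{0}^{5} (30exp(-r^2)) · r dr dθ.

Inner integral (in r): ∫_{0}^{5} (30exp(-r^2)) · r dr = 15 - 15exp(-25).

Outer integral (in θ): ∫_{0}^{π} (15 - 15exp(-25)) dθ = -15π exp(-25) + 15π.

Therefore ∬_D (30exp(-x^2 - y^2)) dA = -15π exp(-25) + 15π.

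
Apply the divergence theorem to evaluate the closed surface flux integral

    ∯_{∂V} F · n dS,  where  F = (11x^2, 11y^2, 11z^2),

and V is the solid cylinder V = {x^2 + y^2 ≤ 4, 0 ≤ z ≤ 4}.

By the divergence theorem,

    ∯_{∂V} F · n dS = ∭_V (∇ · F) dV.

Compute the divergence:
    ∇ · F = ∂F_x/∂x + ∂F_y/∂y + ∂F_z/∂z = 22x + 22y + 22z.

In cylindrical coordinates, x = r cos(θ), y = r sin(θ), z = z, dV = r dr dθ dz, with 0 ≤ r ≤ 2, 0 ≤ θ ≤ 2π, 0 ≤ z ≤ 4.

The integrand, after substitution and multiplying by the volume element, becomes (22sqrt(2)r sin(θ + π/4) + 22z) · r, so

    ∭_V (∇·F) dV = ∫_0^{2π} ∫_0^{2} ∫_0^{4} (22sqrt(2)r sin(θ + π/4) + 22z) · r dz dr dθ.

Inner (z from 0 to 4): 88r (sqrt(2)r sin(θ + π/4) + 2).
Middle (r from 0 to 2): 704sqrt(2)sin(θ + π/4)/3 + 352.
Outer (θ from 0 to 2π): 704π.

Therefore ∯_{∂V} F · n dS = 704π.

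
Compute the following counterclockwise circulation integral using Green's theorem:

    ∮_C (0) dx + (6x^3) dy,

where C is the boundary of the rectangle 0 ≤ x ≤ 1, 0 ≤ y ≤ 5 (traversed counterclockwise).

Green's theorem converts the closed line integral into a double integral over the enclosed region D:

    ∮_C P dx + Q dy = ∬_D (∂Q/∂x - ∂P/∂y) dA.

Here P = 0, Q = 6x^3, so

    ∂Q/∂x = 18x^2,    ∂P/∂y = 0,
    ∂Q/∂x - ∂P/∂y = 18x^2.

D is the region 0 ≤ x ≤ 1, 0 ≤ y ≤ 5. Evaluating the double integral:

    ∬_D (18x^2) dA = ∫_0^{1} ∫_0^{5} (18x^2) dy dx.

Inner (y from 0 to 5): 90x^2.
Outer (x from 0 to 1): 30.

Therefore ∮_C P dx + Q dy = 30.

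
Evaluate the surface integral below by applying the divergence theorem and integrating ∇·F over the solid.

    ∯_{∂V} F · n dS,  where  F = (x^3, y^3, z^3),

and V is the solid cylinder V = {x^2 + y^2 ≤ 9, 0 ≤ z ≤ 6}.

By the divergence theorem,

    ∯_{∂V} F · n dS = ∭_V (∇ · F) dV.

Compute the divergence:
    ∇ · F = ∂F_x/∂x + ∂F_y/∂y + ∂F_z/∂z = 3x^2 + 3y^2 + 3z^2.

In cylindrical coordinates, x = r cos(θ), y = r sin(θ), z = z, dV = r dr dθ dz, with 0 ≤ r ≤ 3, 0 ≤ θ ≤ 2π, 0 ≤ z ≤ 6.

The integrand, after substitution and multiplying by the volume element, becomes (3r^2 + 3z^2) · r, so

    ∭_V (∇·F) dV = ∫_0^{2π} ∫_0^{3} ∫_0^{6} (3r^2 + 3z^2) · r dz dr dθ.

Inner (z from 0 to 6): 18r (r^2 + 12).
Middle (r from 0 to 3): 2673/2.
Outer (θ from 0 to 2π): 2673π.

Therefore ∯_{∂V} F · n dS = 2673π.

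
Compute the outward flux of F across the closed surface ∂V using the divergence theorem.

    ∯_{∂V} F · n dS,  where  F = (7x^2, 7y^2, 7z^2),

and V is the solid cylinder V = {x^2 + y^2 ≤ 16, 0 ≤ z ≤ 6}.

By the divergence theorem,

    ∯_{∂V} F · n dS = ∭_V (∇ · F) dV.

Compute the divergence:
    ∇ · F = ∂F_x/∂x + ∂F_y/∂y + ∂F_z/∂z = 14x + 14y + 14z.

In cylindrical coordinates, x = r cos(θ), y = r sin(θ), z = z, dV = r dr dθ dz, with 0 ≤ r ≤ 4, 0 ≤ θ ≤ 2π, 0 ≤ z ≤ 6.

The integrand, after substitution and multiplying by the volume element, becomes (14sqrt(2)r sin(θ + π/4) + 14z) · r, so

    ∭_V (∇·F) dV = ∫_0^{2π} ∫_0^{4} ∫_0^{6} (14sqrt(2)r sin(θ + π/4) + 14z) · r dz dr dθ.

Inner (z from 0 to 6): 84r (sqrt(2)r sin(θ + π/4) + 3).
Middle (r from 0 to 4): 1792sqrt(2)sin(θ + π/4) + 2016.
Outer (θ from 0 to 2π): 4032π.

Therefore ∯_{∂V} F · n dS = 4032π.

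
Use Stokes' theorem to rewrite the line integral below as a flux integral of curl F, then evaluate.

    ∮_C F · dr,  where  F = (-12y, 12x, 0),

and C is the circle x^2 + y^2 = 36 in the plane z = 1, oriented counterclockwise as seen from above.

Let S be the flat disk x^2 + y^2 ≤ 36 in the plane z = 1, with upward unit normal n̂ = ẑ. By Stokes' theorem,

    ∮_C F · dr = ∬_S (∇ × F) · n̂ dS = ∬_D (curl F)_z dA,

where D is the disk x^2 + y^2 ≤ 36.

Compute the curl of F = (-12y, 12x, 0):
    (∇ × F)_x = ∂F_z/∂y - ∂F_y/∂z = 0,
    (∇ × F)_y = ∂F_x/∂z - ∂F_z/∂x = 0,
    (∇ × F)_z = ∂F_y/∂x - ∂F_x/∂y = 24.

On z = 1, (curl F)_z = 24.

Convert to polar (x = r cos θ, y = r sin θ, dA = r dr dθ); the integrand becomes 24, so

    ∬_D (curl F)_z dA = ∫_0^{2π} ∫_0^{6} (24) · r dr dθ.

Inner (r from 0 to 6): 432.
Outer (θ from 0 to 2π): 864π.

Therefore ∮_C F · dr = 864π.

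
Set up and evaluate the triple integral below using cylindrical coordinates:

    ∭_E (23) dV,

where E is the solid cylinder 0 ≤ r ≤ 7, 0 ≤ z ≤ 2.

In cylindrical coordinates, x = r cos(θ), y = r sin(θ), z = z, and dV = r dr dθ dz.

The integrand becomes 23, so

    ∭_E (23) dV = ∫_{0}^{2π} ∫_{0}^{7} ∫_{0}^{2} (23) · r dz dr dθ.

Inner (z): 46r.
Middle (r from 0 to 7): 1127.
Outer (θ): 2254π.

Therefore the triple integral equals 2254π.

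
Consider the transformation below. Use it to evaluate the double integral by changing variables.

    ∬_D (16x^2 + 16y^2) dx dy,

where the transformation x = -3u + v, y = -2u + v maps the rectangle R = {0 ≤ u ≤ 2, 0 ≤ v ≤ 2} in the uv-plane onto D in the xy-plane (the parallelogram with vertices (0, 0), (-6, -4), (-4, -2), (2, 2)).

Compute the Jacobian determinant of (x, y) with respect to (u, v):

    ∂(x,y)/∂(u,v) = | -3  1 | = (-3)(1) - (1)(-2) = -1.
                   | -2  1 |

Its absolute value is |J| = 1 (the area scaling factor).

Substituting x = -3u + v, y = -2u + v into the integrand,

    16x^2 + 16y^2 → 208u^2 - 160u v + 32v^2,

so the integral becomes

    ∬_R (208u^2 - 160u v + 32v^2) · |J| du dv = ∫_0^2 ∫_0^2 (208u^2 - 160u v + 32v^2) dv du.

Inner (v): 416u^2 - 320u + 256/3.
Outer (u): 640.

Therefore ∬_D (16x^2 + 16y^2) dx dy = 640.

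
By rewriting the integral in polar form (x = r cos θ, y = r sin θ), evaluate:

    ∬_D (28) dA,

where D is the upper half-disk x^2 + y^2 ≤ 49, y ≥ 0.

The region D is 0 ≤ r ≤ 7, 0 ≤ θ ≤ π in polar coordinates, where x = r cos(θ), y = r sin(θ), and dA = r dr dθ.

Under the substitution, the integrand becomes 28, so

    ∬_D (28) dA = ∫_{0}^{π} ∫_{0}^{7} (28) · r dr dθ.

Inner integral (in r): ∫_{0}^{7} (28) · r dr = 686.

Outer integral (in θ): ∫_{0}^{π} (686) dθ = 686π.

Therefore ∬_D (28) dA = 686π.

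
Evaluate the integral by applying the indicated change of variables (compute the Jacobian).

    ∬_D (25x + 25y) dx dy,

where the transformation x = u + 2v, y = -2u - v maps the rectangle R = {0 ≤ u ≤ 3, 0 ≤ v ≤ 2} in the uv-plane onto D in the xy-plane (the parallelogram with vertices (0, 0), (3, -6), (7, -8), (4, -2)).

Compute the Jacobian determinant of (x, y) with respect to (u, v):

    ∂(x,y)/∂(u,v) = | 1  2 | = (1)(-1) - (2)(-2) = 3.
                   | -2  -1 |

Its absolute value is |J| = 3 (the area scaling factor).

Substituting x = u + 2v, y = -2u - v into the integrand,

    25x + 25y → -25u + 25v,

so the integral becomes

    ∬_R (-25u + 25v) · |J| du dv = ∫_0^3 ∫_0^2 (-75u + 75v) dv du.

Inner (v): 150 - 150u.
Outer (u): -225.

Therefore ∬_D (25x + 25y) dx dy = -225.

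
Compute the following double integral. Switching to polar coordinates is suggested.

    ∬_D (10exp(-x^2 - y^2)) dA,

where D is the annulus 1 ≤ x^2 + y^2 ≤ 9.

The region D is 1 ≤ r ≤ 3, 0 ≤ θ ≤ 2π in polar coordinates, where x = r cos(θ), y = r sin(θ), and dA = r dr dθ.

Under the substitution, the integrand becomes 10exp(-r^2), so

    ∬_D (10exp(-x^2 - y^2)) dA = ∫_{0}^{2π} ∫_{1}^{3} (10exp(-r^2)) · r dr dθ.

Inner integral (in r): ∫_{1}^{3} (10exp(-r^2)) · r dr = -(5 - 5exp(8))exp(-9).

Outer integral (in θ): ∫_{0}^{2π} (-(5 - 5exp(8))exp(-9)) dθ = -10π (1 - exp(8))exp(-9).

Therefore ∬_D (10exp(-x^2 - y^2)) dA = -10π (1 - exp(8))exp(-9).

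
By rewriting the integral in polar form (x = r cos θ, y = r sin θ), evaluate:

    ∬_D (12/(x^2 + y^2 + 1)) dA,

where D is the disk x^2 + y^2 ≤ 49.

The region D is 0 ≤ r ≤ 7, 0 ≤ θ ≤ 2π in polar coordinates, where x = r cos(θ), y = r sin(θ), and dA = r dr dθ.

Under the substitution, the integrand becomes 12/(r^2 + 1), so

    ∬_D (12/(x^2 + y^2 + 1)) dA = ∫_{0}^{2π} ∫_{0}^{7} (12/(r^2 + 1)) · r dr dθ.

Inner integral (in r): ∫_{0}^{7} (12/(r^2 + 1)) · r dr = log(15625000000).

Outer integral (in θ): ∫_{0}^{2π} (log(15625000000)) dθ = 12π log(50).

Therefore ∬_D (12/(x^2 + y^2 + 1)) dA = 12π log(50).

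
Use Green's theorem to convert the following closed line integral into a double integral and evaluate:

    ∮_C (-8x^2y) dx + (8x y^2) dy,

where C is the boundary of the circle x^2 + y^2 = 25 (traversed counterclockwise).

Green's theorem converts the closed line integral into a double integral over the enclosed region D:

    ∮_C P dx + Q dy = ∬_D (∂Q/∂x - ∂P/∂y) dA.

Here P = -8x^2y, Q = 8x y^2, so

    ∂Q/∂x = 8y^2,    ∂P/∂y = -8x^2,
    ∂Q/∂x - ∂P/∂y = 8x^2 + 8y^2.

D is the region x^2 + y^2 ≤ 25. Evaluating the double integral:

In polar coordinates (x = r cos θ, y = r sin θ, dA = r dr dθ) the integrand becomes 8r^2, so

    ∬_D (8x^2 + 8y^2) dA = ∫_0^{2π} ∫_0^{5} (8r^2) · r dr dθ.

Inner (r from 0 to 5): 1250.
Outer (θ from 0 to 2π): 2500π.

Therefore ∮_C P dx + Q dy = 2500π.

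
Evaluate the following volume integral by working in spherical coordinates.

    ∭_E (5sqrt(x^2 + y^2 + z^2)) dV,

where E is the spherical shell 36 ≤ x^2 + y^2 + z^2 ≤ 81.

In spherical coordinates, x = ρ sin(φ) cos(θ), y = ρ sin(φ) sin(θ), z = ρ cos(φ), and dV = ρ^2 sin(φ) dρ dφ dθ.

The integrand becomes 5ρ, so

    ∭_E (5sqrt(x^2 + y^2 + z^2)) dV = ∫_{0}^{2π} ∫_{0}^{π} ∫_{6}^{9} (5ρ) · ρ^2 sin(φ) dρ dφ dθ.

Inner (ρ): 26325sin(φ)/4.
Middle (φ): 26325/2.
Outer (θ): 26325π.

Therefore the triple integral equals 26325π.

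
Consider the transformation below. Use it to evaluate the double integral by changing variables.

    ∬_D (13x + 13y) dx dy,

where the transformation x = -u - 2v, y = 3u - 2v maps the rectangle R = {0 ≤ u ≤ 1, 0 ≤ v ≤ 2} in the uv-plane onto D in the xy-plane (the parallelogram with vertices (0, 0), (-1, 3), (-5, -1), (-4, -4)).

Compute the Jacobian determinant of (x, y) with respect to (u, v):

    ∂(x,y)/∂(u,v) = | -1  -2 | = (-1)(-2) - (-2)(3) = 8.
                   | 3  -2 |

Its absolute value is |J| = 8 (the area scaling factor).

Substituting x = -u - 2v, y = 3u - 2v into the integrand,

    13x + 13y → 26u - 52v,

so the integral becomes

    ∬_R (26u - 52v) · |J| du dv = ∫_0^1 ∫_0^2 (208u - 416v) dv du.

Inner (v): 416u - 832.
Outer (u): -624.

Therefore ∬_D (13x + 13y) dx dy = -624.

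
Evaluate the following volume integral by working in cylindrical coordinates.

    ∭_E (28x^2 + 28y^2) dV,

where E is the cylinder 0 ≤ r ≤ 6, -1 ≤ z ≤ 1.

In cylindrical coordinates, x = r cos(θ), y = r sin(θ), z = z, and dV = r dr dθ dz.

The integrand becomes 28r^2, so

    ∭_E (28x^2 + 28y^2) dV = ∫_{0}^{2π} ∫_{0}^{6} ∫_{-1}^{1} (28r^2) · r dz dr dθ.

Inner (z): 56r^3.
Middle (r from 0 to 6): 18144.
Outer (θ): 36288π.

Therefore the triple integral equals 36288π.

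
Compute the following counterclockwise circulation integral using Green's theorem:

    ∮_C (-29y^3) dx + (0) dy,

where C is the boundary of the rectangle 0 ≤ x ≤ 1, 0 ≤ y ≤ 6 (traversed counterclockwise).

Green's theorem converts the closed line integral into a double integral over the enclosed region D:

    ∮_C P dx + Q dy = ∬_D (∂Q/∂x - ∂P/∂y) dA.

Here P = -29y^3, Q = 0, so

    ∂Q/∂x = 0,    ∂P/∂y = -87y^2,
    ∂Q/∂x - ∂P/∂y = 87y^2.

D is the region 0 ≤ x ≤ 1, 0 ≤ y ≤ 6. Evaluating the double integral:

    ∬_D (87y^2) dA = ∫_0^{1} ∫_0^{6} (87y^2) dy dx.

Inner (y from 0 to 6): 6264.
Outer (x from 0 to 1): 6264.

Therefore ∮_C P dx + Q dy = 6264.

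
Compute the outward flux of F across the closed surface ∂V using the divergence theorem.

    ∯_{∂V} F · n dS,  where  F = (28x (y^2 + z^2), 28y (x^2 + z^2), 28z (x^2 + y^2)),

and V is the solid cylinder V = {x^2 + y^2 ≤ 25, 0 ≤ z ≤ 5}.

By the divergence theorem,

    ∯_{∂V} F · n dS = ∭_V (∇ · F) dV.

Compute the divergence:
    ∇ · F = ∂F_x/∂x + ∂F_y/∂y + ∂F_z/∂z = 28y^2 + 28z^2 + 28x^2 + 28z^2 + 28x^2 + 28y^2 = 56x^2 + 56y^2 + 56z^2.

In cylindrical coordinates, x = r cos(θ), y = r sin(θ), z = z, dV = r dr dθ dz, with 0 ≤ r ≤ 5, 0 ≤ θ ≤ 2π, 0 ≤ z ≤ 5.

The integrand, after substitution and multiplying by the volume element, becomes (56r^2 + 56z^2) · r, so

    ∭_V (∇·F) dV = ∫_0^{2π} ∫_0^{5} ∫_0^{5} (56r^2 + 56z^2) · r dz dr dθ.

Inner (z from 0 to 5): 280r (r^2 + 25/3).
Middle (r from 0 to 5): 218750/3.
Outer (θ from 0 to 2π): 437500π/3.

Therefore ∯_{∂V} F · n dS = 437500π/3.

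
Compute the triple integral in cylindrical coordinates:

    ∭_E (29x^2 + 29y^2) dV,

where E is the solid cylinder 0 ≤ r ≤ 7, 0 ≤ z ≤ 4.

In cylindrical coordinates, x = r cos(θ), y = r sin(θ), z = z, and dV = r dr dθ dz.

The integrand becomes 29r^2, so

    ∭_E (29x^2 + 29y^2) dV = ∫_{0}^{2π} ∫_{0}^{7} ∫_{0}^{4} (29r^2) · r dz dr dθ.

Inner (z): 116r^3.
Middle (r from 0 to 7): 69629.
Outer (θ): 139258π.

Therefore the triple integral equals 139258π.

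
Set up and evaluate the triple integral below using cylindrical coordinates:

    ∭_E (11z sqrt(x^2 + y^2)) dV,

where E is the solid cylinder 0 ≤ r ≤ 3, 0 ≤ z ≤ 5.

In cylindrical coordinates, x = r cos(θ), y = r sin(θ), z = z, and dV = r dr dθ dz.

The integrand becomes 11r z, so

    ∭_E (11z sqrt(x^2 + y^2)) dV = ∫_{0}^{2π} ∫_{0}^{3} ∫_{0}^{5} (11r z) · r dz dr dθ.

Inner (z): 275r^2/2.
Middle (r from 0 to 3): 2475/2.
Outer (θ): 2475π.

Therefore the triple integral equals 2475π.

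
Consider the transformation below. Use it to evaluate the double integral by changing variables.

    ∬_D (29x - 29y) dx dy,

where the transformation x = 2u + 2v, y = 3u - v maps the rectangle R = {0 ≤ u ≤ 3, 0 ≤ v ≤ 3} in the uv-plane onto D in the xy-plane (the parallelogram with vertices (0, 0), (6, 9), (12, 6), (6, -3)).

Compute the Jacobian determinant of (x, y) with respect to (u, v):

    ∂(x,y)/∂(u,v) = | 2  2 | = (2)(-1) - (2)(3) = -8.
                   | 3  -1 |

Its absolute value is |J| = 8 (the area scaling factor).

Substituting x = 2u + 2v, y = 3u - v into the integrand,

    29x - 29y → -29u + 87v,

so the integral becomes

    ∬_R (-29u + 87v) · |J| du dv = ∫_0^3 ∫_0^3 (-232u + 696v) dv du.

Inner (v): 3132 - 696u.
Outer (u): 6264.

Therefore ∬_D (29x - 29y) dx dy = 6264.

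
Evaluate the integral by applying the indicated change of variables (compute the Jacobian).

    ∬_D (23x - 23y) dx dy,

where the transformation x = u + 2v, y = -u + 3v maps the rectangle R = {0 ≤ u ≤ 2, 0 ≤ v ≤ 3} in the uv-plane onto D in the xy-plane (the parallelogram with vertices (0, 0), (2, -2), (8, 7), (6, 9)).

Compute the Jacobian determinant of (x, y) with respect to (u, v):

    ∂(x,y)/∂(u,v) = | 1  2 | = (1)(3) - (2)(-1) = 5.
                   | -1  3 |

Its absolute value is |J| = 5 (the area scaling factor).

Substituting x = u + 2v, y = -u + 3v into the integrand,

    23x - 23y → 46u - 23v,

so the integral becomes

    ∬_R (46u - 23v) · |J| du dv = ∫_0^2 ∫_0^3 (230u - 115v) dv du.

Inner (v): 690u - 1035/2.
Outer (u): 345.

Therefore ∬_D (23x - 23y) dx dy = 345.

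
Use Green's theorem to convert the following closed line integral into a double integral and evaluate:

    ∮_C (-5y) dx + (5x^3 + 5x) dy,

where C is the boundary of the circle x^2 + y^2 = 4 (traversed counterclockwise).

Green's theorem converts the closed line integral into a double integral over the enclosed region D:

    ∮_C P dx + Q dy = ∬_D (∂Q/∂x - ∂P/∂y) dA.

Here P = -5y, Q = 5x^3 + 5x, so

    ∂Q/∂x = 15x^2 + 5,    ∂P/∂y = -5,
    ∂Q/∂x - ∂P/∂y = 15x^2 + 10.

D is the region x^2 + y^2 ≤ 4. Evaluating the double integral:

In polar coordinates (x = r cos θ, y = r sin θ, dA = r dr dθ) the integrand becomes 15r^2cos(θ)^2 + 10, so

    ∬_D (15x^2 + 10) dA = ∫_0^{2π} ∫_0^{2} (15r^2cos(θ)^2 + 10) · r dr dθ.

Inner (r from 0 to 2): 60cos(θ)^2 + 20.
Outer (θ from 0 to 2π): 100π.

Therefore ∮_C P dx + Q dy = 100π.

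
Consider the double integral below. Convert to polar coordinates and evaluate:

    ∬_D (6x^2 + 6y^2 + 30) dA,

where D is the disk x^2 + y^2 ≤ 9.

The region D is 0 ≤ r ≤ 3, 0 ≤ θ ≤ 2π in polar coordinates, where x = r cos(θ), y = r sin(θ), and dA = r dr dθ.

Under the substitution, the integrand becomes 6r^2 + 30, so

    ∬_D (6x^2 + 6y^2 + 30) dA = ∫_{0}^{2π} ∫_{0}^{3} (6r^2 + 30) · r dr dθ.

Inner integral (in r): ∫_{0}^{3} (6r^2 + 30) · r dr = 513/2.

Outer integral (in θ): ∫_{0}^{2π} (513/2) dθ = 513π.

Therefore ∬_D (6x^2 + 6y^2 + 30) dA = 513π.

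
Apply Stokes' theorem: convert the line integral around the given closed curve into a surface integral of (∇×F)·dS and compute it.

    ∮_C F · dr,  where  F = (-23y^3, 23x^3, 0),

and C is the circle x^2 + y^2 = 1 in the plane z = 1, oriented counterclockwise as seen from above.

Let S be the flat disk x^2 + y^2 ≤ 1 in the plane z = 1, with upward unit normal n̂ = ẑ. By Stokes' theorem,

    ∮_C F · dr = ∬_S (∇ × F) · n̂ dS = ∬_D (curl F)_z dA,

where D is the disk x^2 + y^2 ≤ 1.

Compute the curl of F = (-23y^3, 23x^3, 0):
    (∇ × F)_x = ∂F_z/∂y - ∂F_y/∂z = 0,
    (∇ × F)_y = ∂F_x/∂z - ∂F_z/∂x = 0,
    (∇ × F)_z = ∂F_y/∂x - ∂F_x/∂y = 69x^2 + 69y^2.

On z = 1, (curl F)_z = 69x^2 + 69y^2.

Convert to polar (x = r cos θ, y = r sin θ, dA = r dr dθ); the integrand becomes 69r^2, so

    ∬_D (curl F)_z dA = ∫_0^{2π} ∫_0^{1} (69r^2) · r dr dθ.

Inner (r from 0 to 1): 69/4.
Outer (θ from 0 to 2π): 69π/2.

Therefore ∮_C F · dr = 69π/2.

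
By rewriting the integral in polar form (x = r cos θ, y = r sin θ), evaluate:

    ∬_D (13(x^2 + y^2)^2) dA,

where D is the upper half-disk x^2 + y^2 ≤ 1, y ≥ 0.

The region D is 0 ≤ r ≤ 1, 0 ≤ θ ≤ π in polar coordinates, where x = r cos(θ), y = r sin(θ), and dA = r dr dθ.

Under the substitution, the integrand becomes 13r^4, so

    ∬_D (13(x^2 + y^2)^2) dA = ∫_{0}^{π} ∫_{0}^{1} (13r^4) · r dr dθ.

Inner integral (in r): ∫_{0}^{1} (13r^4) · r dr = 13/6.

Outer integral (in θ): ∫_{0}^{π} (13/6) dθ = 13π/6.

Therefore ∬_D (13(x^2 + y^2)^2) dA = 13π/6.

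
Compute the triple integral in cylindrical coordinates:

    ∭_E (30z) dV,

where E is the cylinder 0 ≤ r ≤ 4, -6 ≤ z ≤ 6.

In cylindrical coordinates, x = r cos(θ), y = r sin(θ), z = z, and dV = r dr dθ dz.

The integrand becomes 30z, so

    ∭_E (30z) dV = ∫_{0}^{2π} ∫_{0}^{4} ∫_{-6}^{6} (30z) · r dz dr dθ.

Inner (z): 0.
Middle (r from 0 to 4): 0.
Outer (θ): 0.

Therefore the triple integral equals 0.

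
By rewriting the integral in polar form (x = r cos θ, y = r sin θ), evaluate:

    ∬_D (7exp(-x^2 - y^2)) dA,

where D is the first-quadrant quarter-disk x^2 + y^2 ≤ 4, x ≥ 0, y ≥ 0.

The region D is 0 ≤ r ≤ 2, 0 ≤ θ ≤ π/2 in polar coordinates, where x = r cos(θ), y = r sin(θ), and dA = r dr dθ.

Under the substitution, the integrand becomes 7exp(-r^2), so

    ∬_D (7exp(-x^2 - y^2)) dA = ∫_{0}^{π/2} ∫_{0}^{2} (7exp(-r^2)) · r dr dθ.

Inner integral (in r): ∫_{0}^{2} (7exp(-r^2)) · r dr = 7/2 - 7exp(-4)/2.

Outer integral (in θ): ∫_{0}^{π/2} (7/2 - 7exp(-4)/2) dθ = -7π (1 - exp(4))exp(-4)/4.

Therefore ∬_D (7exp(-x^2 - y^2)) dA = -7π (1 - exp(4))exp(-4)/4.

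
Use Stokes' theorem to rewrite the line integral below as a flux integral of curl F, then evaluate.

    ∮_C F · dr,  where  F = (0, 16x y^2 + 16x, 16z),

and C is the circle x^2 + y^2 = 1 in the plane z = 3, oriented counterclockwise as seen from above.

Let S be the flat disk x^2 + y^2 ≤ 1 in the plane z = 3, with upward unit normal n̂ = ẑ. By Stokes' theorem,

    ∮_C F · dr = ∬_S (∇ × F) · n̂ dS = ∬_D (curl F)_z dA,

where D is the disk x^2 + y^2 ≤ 1.

Compute the curl of F = (0, 16x y^2 + 16x, 16z):
    (∇ × F)_x = ∂F_z/∂y - ∂F_y/∂z = 0,
    (∇ × F)_y = ∂F_x/∂z - ∂F_z/∂x = 0,
    (∇ × F)_z = ∂F_y/∂x - ∂F_x/∂y = 16y^2 + 16.

On z = 3, (curl F)_z = 16y^2 + 16.

Convert to polar (x = r cos θ, y = r sin θ, dA = r dr dθ); the integrand becomes 16r^2sin(θ)^2 + 16, so

    ∬_D (curl F)_z dA = ∫_0^{2π} ∫_0^{1} (16r^2sin(θ)^2 + 16) · r dr dθ.

Inner (r from 0 to 1): 4sin(θ)^2 + 8.
Outer (θ from 0 to 2π): 20π.

Therefore ∮_C F · dr = 20π.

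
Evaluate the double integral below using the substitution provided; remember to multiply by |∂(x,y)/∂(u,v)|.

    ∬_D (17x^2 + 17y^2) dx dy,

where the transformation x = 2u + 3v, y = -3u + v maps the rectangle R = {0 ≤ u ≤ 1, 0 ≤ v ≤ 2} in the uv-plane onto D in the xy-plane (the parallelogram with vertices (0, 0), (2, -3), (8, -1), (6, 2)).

Compute the Jacobian determinant of (x, y) with respect to (u, v):

    ∂(x,y)/∂(u,v) = | 2  3 | = (2)(1) - (3)(-3) = 11.
                   | -3  1 |

Its absolute value is |J| = 11 (the area scaling factor).

Substituting x = 2u + 3v, y = -3u + v into the integrand,

    17x^2 + 17y^2 → 221u^2 + 102u v + 170v^2,

so the integral becomes

    ∬_R (221u^2 + 102u v + 170v^2) · |J| du dv = ∫_0^1 ∫_0^2 (2431u^2 + 1122u v + 1870v^2) dv du.

Inner (v): 4862u^2 + 2244u + 14960/3.
Outer (u): 23188/3.

Therefore ∬_D (17x^2 + 17y^2) dx dy = 23188/3.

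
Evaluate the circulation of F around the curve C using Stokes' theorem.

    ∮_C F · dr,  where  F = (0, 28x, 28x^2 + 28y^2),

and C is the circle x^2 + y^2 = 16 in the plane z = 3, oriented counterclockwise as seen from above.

Let S be the flat disk x^2 + y^2 ≤ 16 in the plane z = 3, with upward unit normal n̂ = ẑ. By Stokes' theorem,

    ∮_C F · dr = ∬_S (∇ × F) · n̂ dS = ∬_D (curl F)_z dA,

where D is the disk x^2 + y^2 ≤ 16.

Compute the curl of F = (0, 28x, 28x^2 + 28y^2):
    (∇ × F)_x = ∂F_z/∂y - ∂F_y/∂z = 56y,
    (∇ × F)_y = ∂F_x/∂z - ∂F_z/∂x = -56x,
    (∇ × F)_z = ∂F_y/∂x - ∂F_x/∂y = 28.

On z = 3, (curl F)_z = 28.

Convert to polar (x = r cos θ, y = r sin θ, dA = r dr dθ); the integrand becomes 28, so

    ∬_D (curl F)_z dA = ∫_0^{2π} ∫_0^{4} (28) · r dr dθ.

Inner (r from 0 to 4): 224.
Outer (θ from 0 to 2π): 448π.

Therefore ∮_C F · dr = 448π.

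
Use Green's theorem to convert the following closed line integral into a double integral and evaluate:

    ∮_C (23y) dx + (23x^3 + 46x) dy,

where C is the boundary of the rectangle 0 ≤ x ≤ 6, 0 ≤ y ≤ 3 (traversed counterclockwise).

Green's theorem converts the closed line integral into a double integral over the enclosed region D:

    ∮_C P dx + Q dy = ∬_D (∂Q/∂x - ∂P/∂y) dA.

Here P = 23y, Q = 23x^3 + 46x, so

    ∂Q/∂x = 69x^2 + 46,    ∂P/∂y = 23,
    ∂Q/∂x - ∂P/∂y = 69x^2 + 23.

D is the region 0 ≤ x ≤ 6, 0 ≤ y ≤ 3. Evaluating the double integral:

    ∬_D (69x^2 + 23) dA = ∫_0^{6} ∫_0^{3} (69x^2 + 23) dy dx.

Inner (y from 0 to 3): 207x^2 + 69.
Outer (x from 0 to 6): 15318.

Therefore ∮_C P dx + Q dy = 15318.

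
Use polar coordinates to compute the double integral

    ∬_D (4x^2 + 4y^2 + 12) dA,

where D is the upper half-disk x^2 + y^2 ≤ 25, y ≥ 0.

The region D is 0 ≤ r ≤ 5, 0 ≤ θ ≤ π in polar coordinates, where x = r cos(θ), y = r sin(θ), and dA = r dr dθ.

Under the substitution, the integrand becomes 4r^2 + 12, so

    ∬_D (4x^2 + 4y^2 + 12) dA = ∫_{0}^{π} ∫_{0}^{5} (4r^2 + 12) · r dr dθ.

Inner integral (in r): ∫_{0}^{5} (4r^2 + 12) · r dr = 775.

Outer integral (in θ): ∫_{0}^{π} (775) dθ = 775π.

Therefore ∬_D (4x^2 + 4y^2 + 12) dA = 775π.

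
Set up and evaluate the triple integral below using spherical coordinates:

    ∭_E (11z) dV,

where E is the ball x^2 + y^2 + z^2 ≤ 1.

In spherical coordinates, x = ρ sin(φ) cos(θ), y = ρ sin(φ) sin(θ), z = ρ cos(φ), and dV = ρ^2 sin(φ) dρ dφ dθ.

The integrand becomes 11ρ cos(φ), so

    ∭_E (11z) dV = ∫_{0}^{2π} ∫_{0}^{π} ∫_{0}^{1} (11ρ cos(φ)) · ρ^2 sin(φ) dρ dφ dθ.

Inner (ρ): 11sin(2φ)/8.
Middle (φ): 0.
Outer (θ): 0.

Therefore the triple integral equals 0.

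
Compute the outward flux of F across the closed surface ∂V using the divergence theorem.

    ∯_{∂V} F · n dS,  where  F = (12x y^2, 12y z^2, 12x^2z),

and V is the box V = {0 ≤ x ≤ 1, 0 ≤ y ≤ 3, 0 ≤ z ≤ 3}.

By the divergence theorem,

    ∯_{∂V} F · n dS = ∭_V (∇ · F) dV.

Compute the divergence:
    ∇ · F = ∂F_x/∂x + ∂F_y/∂y + ∂F_z/∂z = 12y^2 + 12z^2 + 12x^2 = 12x^2 + 12y^2 + 12z^2.

V is a rectangular box, so dV = dx dy dz with 0 ≤ x ≤ 1, 0 ≤ y ≤ 3, 0 ≤ z ≤ 3.

Integrate (12x^2 + 12y^2 + 12z^2) over V as an iterated integral:

    ∭_V (∇·F) dV = ∫_0^{1} ∫_0^{3} ∫_0^{3} (12x^2 + 12y^2 + 12z^2) dz dy dx.

Inner (z from 0 to 3): 36x^2 + 36y^2 + 108.
Middle (y from 0 to 3): 108x^2 + 648.
Outer (x from 0 to 1): 684.

Therefore ∯_{∂V} F · n dS = 684.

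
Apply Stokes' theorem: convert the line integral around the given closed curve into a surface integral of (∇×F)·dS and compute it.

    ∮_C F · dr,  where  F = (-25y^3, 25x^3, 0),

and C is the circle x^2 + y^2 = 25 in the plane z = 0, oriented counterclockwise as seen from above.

Let S be the flat disk x^2 + y^2 ≤ 25 in the plane z = 0, with upward unit normal n̂ = ẑ. By Stokes' theorem,

    ∮_C F · dr = ∬_S (∇ × F) · n̂ dS = ∬_D (curl F)_z dA,

where D is the disk x^2 + y^2 ≤ 25.

Compute the curl of F = (-25y^3, 25x^3, 0):
    (∇ × F)_x = ∂F_z/∂y - ∂F_y/∂z = 0,
    (∇ × F)_y = ∂F_x/∂z - ∂F_z/∂x = 0,
    (∇ × F)_z = ∂F_y/∂x - ∂F_x/∂y = 75x^2 + 75y^2.

On z = 0, (curl F)_z = 75x^2 + 75y^2.

Convert to polar (x = r cos θ, y = r sin θ, dA = r dr dθ); the integrand becomes 75r^2, so

    ∬_D (curl F)_z dA = ∫_0^{2π} ∫_0^{5} (75r^2) · r dr dθ.

Inner (r from 0 to 5): 46875/4.
Outer (θ from 0 to 2π): 46875π/2.

Therefore ∮_C F · dr = 46875π/2.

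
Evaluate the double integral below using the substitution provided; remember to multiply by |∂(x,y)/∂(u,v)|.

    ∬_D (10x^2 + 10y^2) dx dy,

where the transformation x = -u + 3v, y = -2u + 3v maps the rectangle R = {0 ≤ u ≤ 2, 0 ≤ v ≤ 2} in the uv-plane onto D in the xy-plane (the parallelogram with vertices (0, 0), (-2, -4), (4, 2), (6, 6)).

Compute the Jacobian determinant of (x, y) with respect to (u, v):

    ∂(x,y)/∂(u,v) = | -1  3 | = (-1)(3) - (3)(-2) = 3.
                   | -2  3 |

Its absolute value is |J| = 3 (the area scaling factor).

Substituting x = -u + 3v, y = -2u + 3v into the integrand,

    10x^2 + 10y^2 → 50u^2 - 180u v + 180v^2,

so the integral becomes

    ∬_R (50u^2 - 180u v + 180v^2) · |J| du dv = ∫_0^2 ∫_0^2 (150u^2 - 540u v + 540v^2) dv du.

Inner (v): 300u^2 - 1080u + 1440.
Outer (u): 1520.

Therefore ∬_D (10x^2 + 10y^2) dx dy = 1520.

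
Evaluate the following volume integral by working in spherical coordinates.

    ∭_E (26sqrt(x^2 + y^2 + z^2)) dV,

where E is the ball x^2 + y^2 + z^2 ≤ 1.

In spherical coordinates, x = ρ sin(φ) cos(θ), y = ρ sin(φ) sin(θ), z = ρ cos(φ), and dV = ρ^2 sin(φ) dρ dφ dθ.

The integrand becomes 26ρ, so

    ∭_E (26sqrt(x^2 + y^2 + z^2)) dV = ∫_{0}^{2π} ∫_{0}^{π} ∫_{0}^{1} (26ρ) · ρ^2 sin(φ) dρ dφ dθ.

Inner (ρ): 13sin(φ)/2.
Middle (φ): 13.
Outer (θ): 26π.

Therefore the triple integral equals 26π.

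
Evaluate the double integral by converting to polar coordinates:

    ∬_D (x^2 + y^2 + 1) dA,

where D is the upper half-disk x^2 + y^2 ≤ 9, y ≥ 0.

The region D is 0 ≤ r ≤ 3, 0 ≤ θ ≤ π in polar coordinates, where x = r cos(θ), y = r sin(θ), and dA = r dr dθ.

Under the substitution, the integrand becomes r^2 + 1, so

    ∬_D (x^2 + y^2 + 1) dA = ∫_{0}^{π} ∫_{0}^{3} (r^2 + 1) · r dr dθ.

Inner integral (in r): ∫_{0}^{3} (r^2 + 1) · r dr = 99/4.

Outer integral (in θ): ∫_{0}^{π} (99/4) dθ = 99π/4.

Therefore ∬_D (x^2 + y^2 + 1) dA = 99π/4.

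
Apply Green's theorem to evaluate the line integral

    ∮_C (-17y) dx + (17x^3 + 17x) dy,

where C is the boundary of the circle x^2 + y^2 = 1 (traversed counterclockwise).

Green's theorem converts the closed line integral into a double integral over the enclosed region D:

    ∮_C P dx + Q dy = ∬_D (∂Q/∂x - ∂P/∂y) dA.

Here P = -17y, Q = 17x^3 + 17x, so

    ∂Q/∂x = 51x^2 + 17,    ∂P/∂y = -17,
    ∂Q/∂x - ∂P/∂y = 51x^2 + 34.

D is the region x^2 + y^2 ≤ 1. Evaluating the double integral:

In polar coordinates (x = r cos θ, y = r sin θ, dA = r dr dθ) the integrand becomes 51r^2cos(θ)^2 + 34, so

    ∬_D (51x^2 + 34) dA = ∫_0^{2π} ∫_0^{1} (51r^2cos(θ)^2 + 34) · r dr dθ.

Inner (r from 0 to 1): 51cos(θ)^2/4 + 17.
Outer (θ from 0 to 2π): 187π/4.

Therefore ∮_C P dx + Q dy = 187π/4.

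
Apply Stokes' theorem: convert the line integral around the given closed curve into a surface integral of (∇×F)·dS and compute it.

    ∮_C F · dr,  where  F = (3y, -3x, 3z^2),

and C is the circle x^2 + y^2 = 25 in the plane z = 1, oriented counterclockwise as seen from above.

Let S be the flat disk x^2 + y^2 ≤ 25 in the plane z = 1, with upward unit normal n̂ = ẑ. By Stokes' theorem,

    ∮_C F · dr = ∬_S (∇ × F) · n̂ dS = ∬_D (curl F)_z dA,

where D is the disk x^2 + y^2 ≤ 25.

Compute the curl of F = (3y, -3x, 3z^2):
    (∇ × F)_x = ∂F_z/∂y - ∂F_y/∂z = 0,
    (∇ × F)_y = ∂F_x/∂z - ∂F_z/∂x = 0,
    (∇ × F)_z = ∂F_y/∂x - ∂F_x/∂y = -6.

On z = 1, (curl F)_z = -6.

Convert to polar (x = r cos θ, y = r sin θ, dA = r dr dθ); the integrand becomes -6, so

    ∬_D (curl F)_z dA = ∫_0^{2π} ∫_0^{5} (-6) · r dr dθ.

Inner (r from 0 to 5): -75.
Outer (θ from 0 to 2π): -150π.

Therefore ∮_C F · dr = -150π.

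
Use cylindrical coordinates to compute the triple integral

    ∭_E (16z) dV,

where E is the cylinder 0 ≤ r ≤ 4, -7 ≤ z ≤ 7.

In cylindrical coordinates, x = r cos(θ), y = r sin(θ), z = z, and dV = r dr dθ dz.

The integrand becomes 16z, so

    ∭_E (16z) dV = ∫_{0}^{2π} ∫_{0}^{4} ∫_{-7}^{7} (16z) · r dz dr dθ.

Inner (z): 0.
Middle (r from 0 to 4): 0.
Outer (θ): 0.

Therefore the triple integral equals 0.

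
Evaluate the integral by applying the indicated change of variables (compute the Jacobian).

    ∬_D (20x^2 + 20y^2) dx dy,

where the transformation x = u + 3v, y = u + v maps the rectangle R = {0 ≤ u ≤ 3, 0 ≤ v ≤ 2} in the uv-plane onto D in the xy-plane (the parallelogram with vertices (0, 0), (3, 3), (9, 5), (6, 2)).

Compute the Jacobian determinant of (x, y) with respect to (u, v):

    ∂(x,y)/∂(u,v) = | 1  3 | = (1)(1) - (3)(1) = -2.
                   | 1  1 |

Its absolute value is |J| = 2 (the area scaling factor).

Substituting x = u + 3v, y = u + v into the integrand,

    20x^2 + 20y^2 → 40u^2 + 160u v + 200v^2,

so the integral becomes

    ∬_R (40u^2 + 160u v + 200v^2) · |J| du dv = ∫_0^3 ∫_0^2 (80u^2 + 320u v + 400v^2) dv du.

Inner (v): 160u^2 + 640u + 3200/3.
Outer (u): 7520.

Therefore ∬_D (20x^2 + 20y^2) dx dy = 7520.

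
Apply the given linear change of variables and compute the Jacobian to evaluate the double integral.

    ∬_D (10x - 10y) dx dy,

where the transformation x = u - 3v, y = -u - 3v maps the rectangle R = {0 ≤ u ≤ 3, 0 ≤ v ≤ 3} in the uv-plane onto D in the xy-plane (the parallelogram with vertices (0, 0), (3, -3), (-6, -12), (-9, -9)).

Compute the Jacobian determinant of (x, y) with respect to (u, v):

    ∂(x,y)/∂(u,v) = | 1  -3 | = (1)(-3) - (-3)(-1) = -6.
                   | -1  -3 |

Its absolute value is |J| = 6 (the area scaling factor).

Substituting x = u - 3v, y = -u - 3v into the integrand,

    10x - 10y → 20u,

so the integral becomes

    ∬_R (20u) · |J| du dv = ∫_0^3 ∫_0^3 (120u) dv du.

Inner (v): 360u.
Outer (u): 1620.

Therefore ∬_D (10x - 10y) dx dy = 1620.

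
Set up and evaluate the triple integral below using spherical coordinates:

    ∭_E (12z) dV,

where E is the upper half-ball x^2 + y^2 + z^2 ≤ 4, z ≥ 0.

In spherical coordinates, x = ρ sin(φ) cos(θ), y = ρ sin(φ) sin(θ), z = ρ cos(φ), and dV = ρ^2 sin(φ) dρ dφ dθ.

The integrand becomes 12ρ cos(φ), so

    ∭_E (12z) dV = ∫_{0}^{2π} ∫_{0}^{π/2} ∫_{0}^{2} (12ρ cos(φ)) · ρ^2 sin(φ) dρ dφ dθ.

Inner (ρ): 24sin(2φ).
Middle (φ): 24.
Outer (θ): 48π.

Therefore the triple integral equals 48π.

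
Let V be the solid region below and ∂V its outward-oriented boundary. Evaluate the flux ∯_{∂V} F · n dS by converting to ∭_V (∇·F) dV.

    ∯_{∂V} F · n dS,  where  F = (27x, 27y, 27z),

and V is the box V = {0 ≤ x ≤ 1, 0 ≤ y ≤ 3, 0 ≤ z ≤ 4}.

By the divergence theorem,

    ∯_{∂V} F · n dS = ∭_V (∇ · F) dV.

Compute the divergence:
    ∇ · F = ∂F_x/∂x + ∂F_y/∂y + ∂F_z/∂z = 27 + 27 + 27 = 81.

V is a rectangular box, so dV = dx dy dz with 0 ≤ x ≤ 1, 0 ≤ y ≤ 3, 0 ≤ z ≤ 4.

Integrate (81) over V as an iterated integral:

    ∭_V (∇·F) dV = ∫_0^{1} ∫_0^{3} ∫_0^{4} (81) dz dy dx.

Inner (z from 0 to 4): 324.
Middle (y from 0 to 3): 972.
Outer (x from 0 to 1): 972.

Therefore ∯_{∂V} F · n dS = 972.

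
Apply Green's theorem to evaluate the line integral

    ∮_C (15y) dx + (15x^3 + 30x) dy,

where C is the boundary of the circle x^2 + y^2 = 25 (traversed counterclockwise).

Green's theorem converts the closed line integral into a double integral over the enclosed region D:

    ∮_C P dx + Q dy = ∬_D (∂Q/∂x - ∂P/∂y) dA.

Here P = 15y, Q = 15x^3 + 30x, so

    ∂Q/∂x = 45x^2 + 30,    ∂P/∂y = 15,
    ∂Q/∂x - ∂P/∂y = 45x^2 + 15.

D is the region x^2 + y^2 ≤ 25. Evaluating the double integral:

In polar coordinates (x = r cos θ, y = r sin θ, dA = r dr dθ) the integrand becomes 45r^2cos(θ)^2 + 15, so

    ∬_D (45x^2 + 15) dA = ∫_0^{2π} ∫_0^{5} (45r^2cos(θ)^2 + 15) · r dr dθ.

Inner (r from 0 to 5): 28125cos(θ)^2/4 + 375/2.
Outer (θ from 0 to 2π): 29625π/4.

Therefore ∮_C P dx + Q dy = 29625π/4.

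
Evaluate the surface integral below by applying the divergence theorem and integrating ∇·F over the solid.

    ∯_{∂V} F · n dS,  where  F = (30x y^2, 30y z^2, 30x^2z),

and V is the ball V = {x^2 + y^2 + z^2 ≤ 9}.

By the divergence theorem,

    ∯_{∂V} F · n dS = ∭_V (∇ · F) dV.

Compute the divergence:
    ∇ · F = ∂F_x/∂x + ∂F_y/∂y + ∂F_z/∂z = 30y^2 + 30z^2 + 30x^2 = 30x^2 + 30y^2 + 30z^2.

In spherical coordinates, x = ρ sin(φ) cos(θ), y = ρ sin(φ) sin(θ), z = ρ cos(φ), dV = ρ^2 sin(φ) dρ dφ dθ, with 0 ≤ ρ ≤ 3, 0 ≤ φ ≤ π, 0 ≤ θ ≤ 2π.

The integrand, after substitution and multiplying by the volume element, becomes (30ρ^2) · ρ^2 sin(φ), so

    ∭_V (∇·F) dV = ∫_0^{2π} ∫_0^{π} ∫_0^{3} (30ρ^2) · ρ^2 sin(φ) dρ dφ dθ.

Inner (ρ from 0 to 3): 1458sin(φ).
Middle (φ from 0 to π): 2916.
Outer (θ from 0 to 2π): 5832π.

Therefore ∯_{∂V} F · n dS = 5832π.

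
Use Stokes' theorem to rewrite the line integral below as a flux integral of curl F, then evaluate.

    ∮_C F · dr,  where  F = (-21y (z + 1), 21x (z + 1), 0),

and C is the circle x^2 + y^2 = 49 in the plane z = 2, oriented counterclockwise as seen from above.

Let S be the flat disk x^2 + y^2 ≤ 49 in the plane z = 2, with upward unit normal n̂ = ẑ. By Stokes' theorem,

    ∮_C F · dr = ∬_S (∇ × F) · n̂ dS = ∬_D (curl F)_z dA,

where D is the disk x^2 + y^2 ≤ 49.

Compute the curl of F = (-21y (z + 1), 21x (z + 1), 0):
    (∇ × F)_x = ∂F_z/∂y - ∂F_y/∂z = -21x,
    (∇ × F)_y = ∂F_x/∂z - ∂F_z/∂x = -21y,
    (∇ × F)_z = ∂F_y/∂x - ∂F_x/∂y = 42z + 42.

On z = 2, (curl F)_z = 126.

Convert to polar (x = r cos θ, y = r sin θ, dA = r dr dθ); the integrand becomes 126, so

    ∬_D (curl F)_z dA = ∫_0^{2π} ∫_0^{7} (126) · r dr dθ.

Inner (r from 0 to 7): 3087.
Outer (θ from 0 to 2π): 6174π.

Therefore ∮_C F · dr = 6174π.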